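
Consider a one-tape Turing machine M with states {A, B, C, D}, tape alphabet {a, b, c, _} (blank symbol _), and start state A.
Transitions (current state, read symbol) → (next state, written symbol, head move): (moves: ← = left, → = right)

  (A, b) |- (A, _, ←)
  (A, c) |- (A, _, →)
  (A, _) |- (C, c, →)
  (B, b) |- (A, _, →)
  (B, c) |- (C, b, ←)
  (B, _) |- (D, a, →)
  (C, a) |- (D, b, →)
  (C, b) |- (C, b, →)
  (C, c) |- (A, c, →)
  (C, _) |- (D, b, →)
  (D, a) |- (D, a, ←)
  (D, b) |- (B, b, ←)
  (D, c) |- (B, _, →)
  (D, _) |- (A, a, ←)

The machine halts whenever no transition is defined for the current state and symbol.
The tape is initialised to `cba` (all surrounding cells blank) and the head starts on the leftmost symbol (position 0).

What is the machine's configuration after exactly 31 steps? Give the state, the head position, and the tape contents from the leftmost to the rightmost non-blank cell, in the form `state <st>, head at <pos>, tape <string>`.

state A, head at 1, tape a

state=A head=0 tape=_[c]ba_   (A,c)→(A,_,→)
state=A head=1 tape=__[b]a_   (A,b)→(A,_,←)
state=A head=0 tape=_[_]_a_   (A,_)→(C,c,→)
state=C head=1 tape=_c[_]a_   (C,_)→(D,b,→)
state=D head=2 tape=_cb[a]_   (D,a)→(D,a,←)
state=D head=1 tape=_c[b]a_   (D,b)→(B,b,←)
state=B head=0 tape=_[c]ba_   (B,c)→(C,b,←)
state=C head=-1 tape=[_]bba_   (C,_)→(D,b,→)
state=D head=0 tape=b[b]ba_   (D,b)→(B,b,←)
state=B head=-1 tape=[b]bba_   (B,b)→(A,_,→)
state=A head=0 tape=_[b]ba_   (A,b)→(A,_,←)
state=A head=-1 tape=[_]_ba_   (A,_)→(C,c,→)
state=C head=0 tape=c[_]ba_   (C,_)→(D,b,→)
state=D head=1 tape=cb[b]a_   (D,b)→(B,b,←)
state=B head=0 tape=c[b]ba_   (B,b)→(A,_,→)
state=A head=1 tape=c_[b]a_   (A,b)→(A,_,←)
state=A head=0 tape=c[_]_a_   (A,_)→(C,c,→)
state=C head=1 tape=cc[_]a_   (C,_)→(D,b,→)
state=D head=2 tape=ccb[a]_   (D,a)→(D,a,←)
state=D head=1 tape=cc[b]a_   (D,b)→(B,b,←)
state=B head=0 tape=c[c]ba_   (B,c)→(C,b,←)
state=C head=-1 tape=[c]bba_   (C,c)→(A,c,→)
state=A head=0 tape=c[b]ba_   (A,b)→(A,_,←)
state=A head=-1 tape=[c]_ba_   (A,c)→(A,_,→)
state=A head=0 tape=_[_]ba_   (A,_)→(C,c,→)
state=C head=1 tape=_c[b]a_   (C,b)→(C,b,→)
state=C head=2 tape=_cb[a]_   (C,a)→(D,b,→)
state=D head=3 tape=_cbb[_]   (D,_)→(A,a,←)
state=A head=2 tape=_cb[b]a   (A,b)→(A,_,←)
state=A head=1 tape=_c[b]_a   (A,b)→(A,_,←)
state=A head=0 tape=_[c]__a   (A,c)→(A,_,→)
state=A head=1 tape=__[_]_a
After 31 steps: state A, head at 1, tape a.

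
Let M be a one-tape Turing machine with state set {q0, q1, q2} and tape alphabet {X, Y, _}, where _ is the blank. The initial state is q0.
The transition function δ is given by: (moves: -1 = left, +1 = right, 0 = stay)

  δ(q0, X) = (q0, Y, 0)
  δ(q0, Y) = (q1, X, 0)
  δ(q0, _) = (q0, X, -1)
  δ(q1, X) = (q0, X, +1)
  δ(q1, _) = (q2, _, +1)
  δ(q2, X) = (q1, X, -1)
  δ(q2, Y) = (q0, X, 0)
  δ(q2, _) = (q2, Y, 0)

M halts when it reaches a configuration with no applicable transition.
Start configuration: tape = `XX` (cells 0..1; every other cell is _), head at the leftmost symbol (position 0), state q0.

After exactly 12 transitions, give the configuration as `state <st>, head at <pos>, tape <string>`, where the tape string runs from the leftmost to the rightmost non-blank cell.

state q1, head at 2, tape XXX

q0 | [X]X_   read X → write Y, move 0, go to q0
q0 | [Y]X_   read Y → write X, move 0, go to q1
q1 | [X]X_   read X → write X, move +1, go to q0
q0 | X[X]_   read X → write Y, move 0, go to q0
q0 | X[Y]_   read Y → write X, move 0, go to q1
q1 | X[X]_   read X → write X, move +1, go to q0
q0 | XX[_]   read _ → write X, move -1, go to q0
q0 | X[X]X   read X → write Y, move 0, go to q0
q0 | X[Y]X   read Y → write X, move 0, go to q1
q1 | X[X]X   read X → write X, move +1, go to q0
q0 | XX[X]   read X → write Y, move 0, go to q0
q0 | XX[Y]   read Y → write X, move 0, go to q1
q1 | XX[X]
After 12 steps: state q1, head at 2, tape XXX.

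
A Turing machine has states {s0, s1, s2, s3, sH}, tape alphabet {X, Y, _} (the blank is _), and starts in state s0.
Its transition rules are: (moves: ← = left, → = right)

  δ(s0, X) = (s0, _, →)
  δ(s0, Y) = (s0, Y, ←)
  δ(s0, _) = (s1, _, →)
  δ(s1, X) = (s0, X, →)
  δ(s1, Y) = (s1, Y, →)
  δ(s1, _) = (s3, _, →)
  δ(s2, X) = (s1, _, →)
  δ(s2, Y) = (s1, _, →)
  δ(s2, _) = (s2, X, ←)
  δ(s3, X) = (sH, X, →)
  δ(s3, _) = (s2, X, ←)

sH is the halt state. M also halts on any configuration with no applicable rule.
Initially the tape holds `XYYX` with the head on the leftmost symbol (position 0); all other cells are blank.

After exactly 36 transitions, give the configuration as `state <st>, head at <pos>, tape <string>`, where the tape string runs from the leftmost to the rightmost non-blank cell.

s0 | [X]YYX_________   read X → write _, move →, go to s0
s0 | _[Y]YX_________   read Y → write Y, move ←, go to s0
s0 | [_]YYX_________   read _ → write _, move →, go to s1
s1 | _[Y]YX_________   read Y → write Y, move →, go to s1
s1 | _Y[Y]X_________   read Y → write Y, move →, go to s1
s1 | _YY[X]_________   read X → write X, move →, go to s0
s0 | _YYX[_]________   read _ → write _, move →, go to s1
s1 | _YYX_[_]_______   read _ → write _, move →, go to s3
s3 | _YYX__[_]______   read _ → write X, move ←, go to s2
s2 | _YYX_[_]X______   read _ → write X, move ←, go to s2
s2 | _YYX[_]XX______   read _ → write X, move ←, go to s2
s2 | _YY[X]XXX______   read X → write _, move →, go to s1
s1 | _YY_[X]XX______   read X → write X, move →, go to s0
s0 | _YY_X[X]X______   read X → write _, move →, go to s0
s0 | _YY_X_[X]______   read X → write _, move →, go to s0
s0 | _YY_X__[_]_____   read _ → write _, move →, go to s1
s1 | _YY_X___[_]____   read _ → write _, move →, go to s3
s3 | _YY_X____[_]___   read _ → write X, move ←, go to s2
s2 | _YY_X___[_]X___   read _ → write X, move ←, go to s2
s2 | _YY_X__[_]XX___   read _ → write X, move ←, go to s2
s2 | _YY_X_[_]XXX___   read _ → write X, move ←, go to s2
s2 | _YY_X[_]XXXX___   read _ → write X, move ←, go to s2
s2 | _YY_[X]XXXXX___   read X → write _, move →, go to s1
s1 | _YY__[X]XXXX___   read X → write X, move →, go to s0
s0 | _YY__X[X]XXX___   read X → write _, move →, go to s0
s0 | _YY__X_[X]XX___   read X → write _, move →, go to s0
s0 | _YY__X__[X]X___   read X → write _, move →, go to s0
s0 | _YY__X___[X]___   read X → write _, move →, go to s0
s0 | _YY__X____[_]__   read _ → write _, move →, go to s1
s1 | _YY__X_____[_]_   read _ → write _, move →, go to s3
s3 | _YY__X______[_]   read _ → write X, move ←, go to s2
s2 | _YY__X_____[_]X   read _ → write X, move ←, go to s2
s2 | _YY__X____[_]XX   read _ → write X, move ←, go to s2
s2 | _YY__X___[_]XXX   read _ → write X, move ←, go to s2
s2 | _YY__X__[_]XXXX   read _ → write X, move ←, go to s2
s2 | _YY__X_[_]XXXXX   read _ → write X, move ←, go to s2
s2 | _YY__X[_]XXXXXX
After 36 steps: state s2, head at 6, tape YY__X_XXXXXX.

state s2, head at 6, tape YY__X_XXXXXX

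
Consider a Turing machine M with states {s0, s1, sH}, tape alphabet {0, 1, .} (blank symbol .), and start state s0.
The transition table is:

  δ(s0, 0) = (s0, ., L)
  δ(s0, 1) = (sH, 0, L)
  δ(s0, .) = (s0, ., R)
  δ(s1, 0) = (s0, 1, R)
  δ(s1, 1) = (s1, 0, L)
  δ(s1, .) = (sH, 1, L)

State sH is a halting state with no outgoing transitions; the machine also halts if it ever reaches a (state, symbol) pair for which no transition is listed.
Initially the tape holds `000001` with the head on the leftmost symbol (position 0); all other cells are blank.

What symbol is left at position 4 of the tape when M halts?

s0 | .[0]00001   read 0 → write ., move L, go to s0
s0 | [.].00001   read . → write ., move R, go to s0
s0 | .[.]00001   read . → write ., move R, go to s0
s0 | ..[0]0001   read 0 → write ., move L, go to s0
s0 | .[.].0001   read . → write ., move R, go to s0
s0 | ..[.]0001   read . → write ., move R, go to s0
s0 | ...[0]001   read 0 → write ., move L, go to s0
s0 | ..[.].001   read . → write ., move R, go to s0
s0 | ...[.]001   read . → write ., move R, go to s0
s0 | ....[0]01   read 0 → write ., move L, go to s0
s0 | ...[.].01   read . → write ., move R, go to s0
s0 | ....[.]01   read . → write ., move R, go to s0
s0 | .....[0]1   read 0 → write ., move L, go to s0
s0 | ....[.].1   read . → write ., move R, go to s0
s0 | .....[.]1   read . → write ., move R, go to s0
s0 | ......[1]   read 1 → write 0, move L, go to sH
sH | .....[.]0
Cell 4 holds . when M halts.

.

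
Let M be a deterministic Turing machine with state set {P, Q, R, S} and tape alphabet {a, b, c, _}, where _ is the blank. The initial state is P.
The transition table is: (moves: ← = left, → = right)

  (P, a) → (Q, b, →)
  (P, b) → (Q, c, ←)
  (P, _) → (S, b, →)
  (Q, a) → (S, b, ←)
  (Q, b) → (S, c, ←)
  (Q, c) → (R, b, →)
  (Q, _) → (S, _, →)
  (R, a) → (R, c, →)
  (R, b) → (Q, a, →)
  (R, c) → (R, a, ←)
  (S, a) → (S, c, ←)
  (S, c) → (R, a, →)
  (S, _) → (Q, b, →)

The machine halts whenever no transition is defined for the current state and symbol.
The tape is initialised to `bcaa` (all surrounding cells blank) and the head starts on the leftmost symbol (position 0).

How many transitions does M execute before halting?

8

state=P head=0 tape=_[b]caa_   (P,b)→(Q,c,←)
state=Q head=-1 tape=[_]ccaa_   (Q,_)→(S,_,→)
state=S head=0 tape=_[c]caa_   (S,c)→(R,a,→)
state=R head=1 tape=_a[c]aa_   (R,c)→(R,a,←)
state=R head=0 tape=_[a]aaa_   (R,a)→(R,c,→)
state=R head=1 tape=_c[a]aa_   (R,a)→(R,c,→)
state=R head=2 tape=_cc[a]a_   (R,a)→(R,c,→)
state=R head=3 tape=_ccc[a]_   (R,a)→(R,c,→)
state=R head=4 tape=_cccc[_]
M halts after 8 transitions.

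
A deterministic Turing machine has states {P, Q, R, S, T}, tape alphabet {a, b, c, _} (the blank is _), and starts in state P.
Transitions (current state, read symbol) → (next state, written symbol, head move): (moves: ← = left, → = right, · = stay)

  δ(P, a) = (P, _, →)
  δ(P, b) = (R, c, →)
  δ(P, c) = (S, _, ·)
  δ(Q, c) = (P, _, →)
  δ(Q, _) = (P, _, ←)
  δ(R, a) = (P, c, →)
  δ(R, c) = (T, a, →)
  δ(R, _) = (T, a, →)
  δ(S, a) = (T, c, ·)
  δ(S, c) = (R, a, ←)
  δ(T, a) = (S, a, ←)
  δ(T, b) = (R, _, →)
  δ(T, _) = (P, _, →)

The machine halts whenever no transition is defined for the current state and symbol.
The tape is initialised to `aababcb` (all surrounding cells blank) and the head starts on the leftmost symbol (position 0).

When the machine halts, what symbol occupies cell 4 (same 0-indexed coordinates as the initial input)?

c

P | [a]ababcb___   read a → write _, move →, go to P
P | _[a]babcb___   read a → write _, move →, go to P
P | __[b]abcb___   read b → write c, move →, go to R
R | __c[a]bcb___   read a → write c, move →, go to P
P | __cc[b]cb___   read b → write c, move →, go to R
R | __ccc[c]b___   read c → write a, move →, go to T
T | __ccca[b]___   read b → write _, move →, go to R
R | __ccca_[_]__   read _ → write a, move →, go to T
T | __ccca_a[_]_   read _ → write _, move →, go to P
P | __ccca_a_[_]
Cell 4 holds c when M halts.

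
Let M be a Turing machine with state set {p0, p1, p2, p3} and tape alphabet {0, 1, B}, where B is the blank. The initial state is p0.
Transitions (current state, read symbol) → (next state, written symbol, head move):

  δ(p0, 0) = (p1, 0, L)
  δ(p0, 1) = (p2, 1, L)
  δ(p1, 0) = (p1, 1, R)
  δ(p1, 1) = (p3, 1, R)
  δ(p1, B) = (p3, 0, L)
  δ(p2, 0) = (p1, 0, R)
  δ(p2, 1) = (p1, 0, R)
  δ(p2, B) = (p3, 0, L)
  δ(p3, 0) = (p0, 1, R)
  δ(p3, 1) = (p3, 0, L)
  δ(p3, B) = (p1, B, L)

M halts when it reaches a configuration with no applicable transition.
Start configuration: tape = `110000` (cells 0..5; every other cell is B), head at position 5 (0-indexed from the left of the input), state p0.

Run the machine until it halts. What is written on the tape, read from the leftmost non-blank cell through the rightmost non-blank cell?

state=p0 head=5 tape=11000[0]BB   (p0,0)→(p1,0,L)
state=p1 head=4 tape=1100[0]0BB   (p1,0)→(p1,1,R)
state=p1 head=5 tape=11001[0]BB   (p1,0)→(p1,1,R)
state=p1 head=6 tape=110011[B]B   (p1,B)→(p3,0,L)
state=p3 head=5 tape=11001[1]0B   (p3,1)→(p3,0,L)
state=p3 head=4 tape=1100[1]00B   (p3,1)→(p3,0,L)
state=p3 head=3 tape=110[0]000B   (p3,0)→(p0,1,R)
state=p0 head=4 tape=1101[0]00B   (p0,0)→(p1,0,L)
state=p1 head=3 tape=110[1]000B   (p1,1)→(p3,1,R)
state=p3 head=4 tape=1101[0]00B   (p3,0)→(p0,1,R)
state=p0 head=5 tape=11011[0]0B   (p0,0)→(p1,0,L)
state=p1 head=4 tape=1101[1]00B   (p1,1)→(p3,1,R)
state=p3 head=5 tape=11011[0]0B   (p3,0)→(p0,1,R)
state=p0 head=6 tape=110111[0]B   (p0,0)→(p1,0,L)
state=p1 head=5 tape=11011[1]0B   (p1,1)→(p3,1,R)
state=p3 head=6 tape=110111[0]B   (p3,0)→(p0,1,R)
state=p0 head=7 tape=1101111[B]
The non-blank tape span at halt is 1101111.

1101111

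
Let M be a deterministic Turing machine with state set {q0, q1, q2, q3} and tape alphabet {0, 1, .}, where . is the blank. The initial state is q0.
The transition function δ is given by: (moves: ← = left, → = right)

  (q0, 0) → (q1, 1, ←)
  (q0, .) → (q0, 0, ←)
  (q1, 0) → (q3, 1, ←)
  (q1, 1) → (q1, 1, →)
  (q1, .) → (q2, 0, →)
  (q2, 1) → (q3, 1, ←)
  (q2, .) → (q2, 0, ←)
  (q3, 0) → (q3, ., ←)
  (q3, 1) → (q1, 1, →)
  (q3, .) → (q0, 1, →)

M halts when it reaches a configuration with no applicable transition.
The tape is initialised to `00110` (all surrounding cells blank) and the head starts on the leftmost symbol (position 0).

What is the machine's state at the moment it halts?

q0 | ..[0]0110   read 0 → write 1, move ←, go to q1
q1 | .[.]10110   read . → write 0, move →, go to q2
q2 | .0[1]0110   read 1 → write 1, move ←, go to q3
q3 | .[0]10110   read 0 → write ., move ←, go to q3
q3 | [.].10110   read . → write 1, move →, go to q0
q0 | 1[.]10110   read . → write 0, move ←, go to q0
q0 | [1]010110
No transition is defined for (q0, 1); M halts in state q0.

q0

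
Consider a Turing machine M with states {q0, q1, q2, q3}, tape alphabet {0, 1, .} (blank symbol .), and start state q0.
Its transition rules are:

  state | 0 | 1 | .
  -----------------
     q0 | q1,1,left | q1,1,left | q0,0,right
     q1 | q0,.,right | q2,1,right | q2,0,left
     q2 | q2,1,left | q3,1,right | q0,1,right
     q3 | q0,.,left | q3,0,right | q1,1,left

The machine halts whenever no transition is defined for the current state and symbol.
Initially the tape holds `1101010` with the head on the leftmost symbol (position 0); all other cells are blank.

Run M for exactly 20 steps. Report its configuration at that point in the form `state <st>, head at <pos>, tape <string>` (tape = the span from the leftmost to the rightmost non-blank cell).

state=q0 head=0 tape=..[1]101010   (q0,1)→(q1,1,left)
state=q1 head=-1 tape=.[.]1101010   (q1,.)→(q2,0,left)
state=q2 head=-2 tape=[.]01101010   (q2,.)→(q0,1,right)
state=q0 head=-1 tape=1[0]1101010   (q0,0)→(q1,1,left)
state=q1 head=-2 tape=[1]11101010   (q1,1)→(q2,1,right)
state=q2 head=-1 tape=1[1]1101010   (q2,1)→(q3,1,right)
state=q3 head=0 tape=11[1]101010   (q3,1)→(q3,0,right)
state=q3 head=1 tape=110[1]01010   (q3,1)→(q3,0,right)
state=q3 head=2 tape=1100[0]1010   (q3,0)→(q0,.,left)
state=q0 head=1 tape=110[0].1010   (q0,0)→(q1,1,left)
state=q1 head=0 tape=11[0]1.1010   (q1,0)→(q0,.,right)
state=q0 head=1 tape=11.[1].1010   (q0,1)→(q1,1,left)
state=q1 head=0 tape=11[.]1.1010   (q1,.)→(q2,0,left)
state=q2 head=-1 tape=1[1]01.1010   (q2,1)→(q3,1,right)
state=q3 head=0 tape=11[0]1.1010   (q3,0)→(q0,.,left)
state=q0 head=-1 tape=1[1].1.1010   (q0,1)→(q1,1,left)
state=q1 head=-2 tape=[1]1.1.1010   (q1,1)→(q2,1,right)
state=q2 head=-1 tape=1[1].1.1010   (q2,1)→(q3,1,right)
state=q3 head=0 tape=11[.]1.1010   (q3,.)→(q1,1,left)
state=q1 head=-1 tape=1[1]11.1010   (q1,1)→(q2,1,right)
state=q2 head=0 tape=11[1]1.1010
After 20 steps: state q2, head at 0, tape 1111.1010.

state q2, head at 0, tape 1111.1010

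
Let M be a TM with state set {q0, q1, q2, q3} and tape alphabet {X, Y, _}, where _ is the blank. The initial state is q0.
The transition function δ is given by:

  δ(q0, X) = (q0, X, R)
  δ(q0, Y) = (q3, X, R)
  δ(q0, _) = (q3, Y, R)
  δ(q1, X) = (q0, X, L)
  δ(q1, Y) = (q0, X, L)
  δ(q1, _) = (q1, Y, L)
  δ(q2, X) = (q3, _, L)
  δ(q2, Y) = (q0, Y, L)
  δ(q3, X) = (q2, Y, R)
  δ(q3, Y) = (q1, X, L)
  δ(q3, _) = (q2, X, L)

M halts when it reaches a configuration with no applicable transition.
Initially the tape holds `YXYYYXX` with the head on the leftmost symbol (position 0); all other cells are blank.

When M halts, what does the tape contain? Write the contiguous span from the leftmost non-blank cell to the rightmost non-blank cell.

q0 | [Y]XYYYXX___   read Y → write X, move R, go to q3
q3 | X[X]YYYXX___   read X → write Y, move R, go to q2
q2 | XY[Y]YYXX___   read Y → write Y, move L, go to q0
q0 | X[Y]YYYXX___   read Y → write X, move R, go to q3
q3 | XX[Y]YYXX___   read Y → write X, move L, go to q1
q1 | X[X]XYYXX___   read X → write X, move L, go to q0
q0 | [X]XXYYXX___   read X → write X, move R, go to q0
q0 | X[X]XYYXX___   read X → write X, move R, go to q0
q0 | XX[X]YYXX___   read X → write X, move R, go to q0
q0 | XXX[Y]YXX___   read Y → write X, move R, go to q3
q3 | XXXX[Y]XX___   read Y → write X, move L, go to q1
q1 | XXX[X]XXX___   read X → write X, move L, go to q0
q0 | XX[X]XXXX___   read X → write X, move R, go to q0
q0 | XXX[X]XXX___   read X → write X, move R, go to q0
q0 | XXXX[X]XX___   read X → write X, move R, go to q0
q0 | XXXXX[X]X___   read X → write X, move R, go to q0
q0 | XXXXXX[X]___   read X → write X, move R, go to q0
q0 | XXXXXXX[_]__   read _ → write Y, move R, go to q3
q3 | XXXXXXXY[_]_   read _ → write X, move L, go to q2
q2 | XXXXXXX[Y]X_   read Y → write Y, move L, go to q0
q0 | XXXXXX[X]YX_   read X → write X, move R, go to q0
q0 | XXXXXXX[Y]X_   read Y → write X, move R, go to q3
q3 | XXXXXXXX[X]_   read X → write Y, move R, go to q2
q2 | XXXXXXXXY[_]
The non-blank tape span at halt is XXXXXXXXY.

XXXXXXXXY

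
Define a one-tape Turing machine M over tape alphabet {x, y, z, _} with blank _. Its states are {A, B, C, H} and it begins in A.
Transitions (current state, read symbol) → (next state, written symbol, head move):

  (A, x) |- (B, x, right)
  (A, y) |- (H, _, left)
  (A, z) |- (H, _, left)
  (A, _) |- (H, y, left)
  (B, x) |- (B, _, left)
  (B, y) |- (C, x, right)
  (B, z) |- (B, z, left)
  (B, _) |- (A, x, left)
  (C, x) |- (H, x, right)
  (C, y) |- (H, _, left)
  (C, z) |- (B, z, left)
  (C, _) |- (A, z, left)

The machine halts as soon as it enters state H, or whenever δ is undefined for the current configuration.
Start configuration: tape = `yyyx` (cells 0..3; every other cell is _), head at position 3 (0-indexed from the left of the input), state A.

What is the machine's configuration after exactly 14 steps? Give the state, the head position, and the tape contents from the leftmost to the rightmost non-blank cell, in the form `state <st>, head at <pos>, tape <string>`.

state B, head at 1, tape yxzz

A | yyy[x]_   read x → write x, move right, go to B
B | yyyx[_]   read _ → write x, move left, go to A
A | yyy[x]x   read x → write x, move right, go to B
B | yyyx[x]   read x → write _, move left, go to B
B | yyy[x]_   read x → write _, move left, go to B
B | yy[y]__   read y → write x, move right, go to C
C | yyx[_]_   read _ → write z, move left, go to A
A | yy[x]z_   read x → write x, move right, go to B
B | yyx[z]_   read z → write z, move left, go to B
B | yy[x]z_   read x → write _, move left, go to B
B | y[y]_z_   read y → write x, move right, go to C
C | yx[_]z_   read _ → write z, move left, go to A
A | y[x]zz_   read x → write x, move right, go to B
B | yx[z]z_   read z → write z, move left, go to B
B | y[x]zz_
After 14 steps: state B, head at 1, tape yxzz.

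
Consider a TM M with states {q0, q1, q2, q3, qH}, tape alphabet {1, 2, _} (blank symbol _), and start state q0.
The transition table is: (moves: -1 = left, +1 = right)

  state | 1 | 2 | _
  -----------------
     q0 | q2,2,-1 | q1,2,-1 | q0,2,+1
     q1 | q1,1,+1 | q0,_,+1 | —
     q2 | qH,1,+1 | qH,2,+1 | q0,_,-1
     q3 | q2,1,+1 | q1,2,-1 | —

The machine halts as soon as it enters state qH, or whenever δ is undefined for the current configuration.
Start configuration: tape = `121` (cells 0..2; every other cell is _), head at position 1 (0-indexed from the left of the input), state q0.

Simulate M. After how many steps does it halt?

q0 | __1[2]1   read 2 → write 2, move -1, go to q1
q1 | __[1]21   read 1 → write 1, move +1, go to q1
q1 | __1[2]1   read 2 → write _, move +1, go to q0
q0 | __1_[1]   read 1 → write 2, move -1, go to q2
q2 | __1[_]2   read _ → write _, move -1, go to q0
q0 | __[1]_2   read 1 → write 2, move -1, go to q2
q2 | _[_]2_2   read _ → write _, move -1, go to q0
q0 | [_]_2_2   read _ → write 2, move +1, go to q0
q0 | 2[_]2_2   read _ → write 2, move +1, go to q0
q0 | 22[2]_2   read 2 → write 2, move -1, go to q1
q1 | 2[2]2_2   read 2 → write _, move +1, go to q0
q0 | 2_[2]_2   read 2 → write 2, move -1, go to q1
q1 | 2[_]2_2
M halts after 12 transitions.

12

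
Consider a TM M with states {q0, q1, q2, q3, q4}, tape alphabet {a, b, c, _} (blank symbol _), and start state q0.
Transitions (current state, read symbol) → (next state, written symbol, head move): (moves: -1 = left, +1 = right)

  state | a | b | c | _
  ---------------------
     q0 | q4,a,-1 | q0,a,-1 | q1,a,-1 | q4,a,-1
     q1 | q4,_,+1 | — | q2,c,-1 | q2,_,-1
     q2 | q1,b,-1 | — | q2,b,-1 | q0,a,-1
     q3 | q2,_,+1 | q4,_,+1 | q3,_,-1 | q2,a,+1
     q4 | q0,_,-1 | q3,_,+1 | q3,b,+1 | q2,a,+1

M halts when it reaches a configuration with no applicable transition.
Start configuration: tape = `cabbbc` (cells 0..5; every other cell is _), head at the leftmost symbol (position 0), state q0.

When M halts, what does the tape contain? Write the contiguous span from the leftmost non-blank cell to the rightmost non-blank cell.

babbbc

q0 | ____[c]abbbc   read c → write a, move -1, go to q1
q1 | ___[_]aabbbc   read _ → write _, move -1, go to q2
q2 | __[_]_aabbbc   read _ → write a, move -1, go to q0
q0 | _[_]a_aabbbc   read _ → write a, move -1, go to q4
q4 | [_]aa_aabbbc   read _ → write a, move +1, go to q2
q2 | a[a]a_aabbbc   read a → write b, move -1, go to q1
q1 | [a]ba_aabbbc   read a → write _, move +1, go to q4
q4 | _[b]a_aabbbc   read b → write _, move +1, go to q3
q3 | __[a]_aabbbc   read a → write _, move +1, go to q2
q2 | ___[_]aabbbc   read _ → write a, move -1, go to q0
q0 | __[_]aaabbbc   read _ → write a, move -1, go to q4
q4 | _[_]aaaabbbc   read _ → write a, move +1, go to q2
q2 | _a[a]aaabbbc   read a → write b, move -1, go to q1
q1 | _[a]baaabbbc   read a → write _, move +1, go to q4
q4 | __[b]aaabbbc   read b → write _, move +1, go to q3
q3 | ___[a]aabbbc   read a → write _, move +1, go to q2
q2 | ____[a]abbbc   read a → write b, move -1, go to q1
q1 | ___[_]babbbc   read _ → write _, move -1, go to q2
q2 | __[_]_babbbc   read _ → write a, move -1, go to q0
q0 | _[_]a_babbbc   read _ → write a, move -1, go to q4
q4 | [_]aa_babbbc   read _ → write a, move +1, go to q2
q2 | a[a]a_babbbc   read a → write b, move -1, go to q1
q1 | [a]ba_babbbc   read a → write _, move +1, go to q4
q4 | _[b]a_babbbc   read b → write _, move +1, go to q3
q3 | __[a]_babbbc   read a → write _, move +1, go to q2
q2 | ___[_]babbbc   read _ → write a, move -1, go to q0
q0 | __[_]ababbbc   read _ → write a, move -1, go to q4
q4 | _[_]aababbbc   read _ → write a, move +1, go to q2
q2 | _a[a]ababbbc   read a → write b, move -1, go to q1
q1 | _[a]bababbbc   read a → write _, move +1, go to q4
q4 | __[b]ababbbc   read b → write _, move +1, go to q3
q3 | ___[a]babbbc   read a → write _, move +1, go to q2
q2 | ____[b]abbbc
The non-blank tape span at halt is babbbc.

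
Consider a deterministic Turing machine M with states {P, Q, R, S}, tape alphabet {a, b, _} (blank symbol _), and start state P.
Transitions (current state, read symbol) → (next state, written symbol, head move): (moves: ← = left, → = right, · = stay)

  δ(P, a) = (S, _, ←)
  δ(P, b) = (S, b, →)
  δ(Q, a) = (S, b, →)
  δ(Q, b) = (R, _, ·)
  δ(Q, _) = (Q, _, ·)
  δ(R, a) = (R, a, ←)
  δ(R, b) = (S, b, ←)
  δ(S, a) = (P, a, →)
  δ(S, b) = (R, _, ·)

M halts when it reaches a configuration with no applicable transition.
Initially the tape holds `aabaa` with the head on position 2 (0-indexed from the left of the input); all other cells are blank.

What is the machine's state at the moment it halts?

P

P | aa[b]aa   read b → write b, move →, go to S
S | aab[a]a   read a → write a, move →, go to P
P | aaba[a]   read a → write _, move ←, go to S
S | aab[a]_   read a → write a, move →, go to P
P | aaba[_]
No transition is defined for (P, _); M halts in state P.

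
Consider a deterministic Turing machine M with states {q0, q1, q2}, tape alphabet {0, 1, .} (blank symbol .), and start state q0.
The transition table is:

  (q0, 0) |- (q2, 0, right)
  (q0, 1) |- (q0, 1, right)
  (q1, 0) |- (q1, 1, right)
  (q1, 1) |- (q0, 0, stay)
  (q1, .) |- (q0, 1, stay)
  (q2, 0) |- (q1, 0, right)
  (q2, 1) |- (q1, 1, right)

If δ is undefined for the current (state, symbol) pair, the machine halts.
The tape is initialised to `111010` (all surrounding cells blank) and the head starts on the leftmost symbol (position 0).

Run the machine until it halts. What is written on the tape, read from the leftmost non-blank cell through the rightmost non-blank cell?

state=q0 head=0 tape=[1]11010..   (q0,1)→(q0,1,right)
state=q0 head=1 tape=1[1]1010..   (q0,1)→(q0,1,right)
state=q0 head=2 tape=11[1]010..   (q0,1)→(q0,1,right)
state=q0 head=3 tape=111[0]10..   (q0,0)→(q2,0,right)
state=q2 head=4 tape=1110[1]0..   (q2,1)→(q1,1,right)
state=q1 head=5 tape=11101[0]..   (q1,0)→(q1,1,right)
state=q1 head=6 tape=111011[.].   (q1,.)→(q0,1,stay)
state=q0 head=6 tape=111011[1].   (q0,1)→(q0,1,right)
state=q0 head=7 tape=1110111[.]
The non-blank tape span at halt is 1110111.

1110111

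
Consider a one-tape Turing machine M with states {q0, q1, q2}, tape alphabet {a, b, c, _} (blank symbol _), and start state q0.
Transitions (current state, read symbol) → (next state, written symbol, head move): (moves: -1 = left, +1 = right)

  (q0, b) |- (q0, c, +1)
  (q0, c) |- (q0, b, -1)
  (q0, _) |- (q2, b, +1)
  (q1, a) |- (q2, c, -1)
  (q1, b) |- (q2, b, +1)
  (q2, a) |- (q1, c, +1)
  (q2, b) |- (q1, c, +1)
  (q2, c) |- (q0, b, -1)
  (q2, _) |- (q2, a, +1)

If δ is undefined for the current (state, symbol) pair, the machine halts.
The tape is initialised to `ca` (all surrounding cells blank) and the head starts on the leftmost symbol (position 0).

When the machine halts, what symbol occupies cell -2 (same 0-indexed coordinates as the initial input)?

q0 | __[c]a_   read c → write b, move -1, go to q0
q0 | _[_]ba_   read _ → write b, move +1, go to q2
q2 | _b[b]a_   read b → write c, move +1, go to q1
q1 | _bc[a]_   read a → write c, move -1, go to q2
q2 | _b[c]c_   read c → write b, move -1, go to q0
q0 | _[b]bc_   read b → write c, move +1, go to q0
q0 | _c[b]c_   read b → write c, move +1, go to q0
q0 | _cc[c]_   read c → write b, move -1, go to q0
q0 | _c[c]b_   read c → write b, move -1, go to q0
q0 | _[c]bb_   read c → write b, move -1, go to q0
q0 | [_]bbb_   read _ → write b, move +1, go to q2
q2 | b[b]bb_   read b → write c, move +1, go to q1
q1 | bc[b]b_   read b → write b, move +1, go to q2
q2 | bcb[b]_   read b → write c, move +1, go to q1
q1 | bcbc[_]
Cell -2 holds b when M halts.

b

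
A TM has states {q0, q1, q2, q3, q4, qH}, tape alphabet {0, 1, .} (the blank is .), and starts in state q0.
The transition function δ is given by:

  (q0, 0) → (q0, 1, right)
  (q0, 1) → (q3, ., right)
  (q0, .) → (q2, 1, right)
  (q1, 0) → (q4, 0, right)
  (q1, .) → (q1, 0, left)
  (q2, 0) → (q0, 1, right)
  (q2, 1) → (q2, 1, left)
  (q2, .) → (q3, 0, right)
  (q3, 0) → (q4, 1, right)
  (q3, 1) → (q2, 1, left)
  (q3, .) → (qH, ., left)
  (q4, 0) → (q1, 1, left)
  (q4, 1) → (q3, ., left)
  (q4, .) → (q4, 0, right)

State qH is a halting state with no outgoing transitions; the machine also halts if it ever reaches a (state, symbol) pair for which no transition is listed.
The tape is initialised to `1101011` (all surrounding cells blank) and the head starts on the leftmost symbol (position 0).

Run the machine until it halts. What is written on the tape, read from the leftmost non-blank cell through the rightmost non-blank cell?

state=q0 head=0 tape=[1]101011   (q0,1)→(q3,.,right)
state=q3 head=1 tape=.[1]01011   (q3,1)→(q2,1,left)
state=q2 head=0 tape=[.]101011   (q2,.)→(q3,0,right)
state=q3 head=1 tape=0[1]01011   (q3,1)→(q2,1,left)
state=q2 head=0 tape=[0]101011   (q2,0)→(q0,1,right)
state=q0 head=1 tape=1[1]01011   (q0,1)→(q3,.,right)
state=q3 head=2 tape=1.[0]1011   (q3,0)→(q4,1,right)
state=q4 head=3 tape=1.1[1]011   (q4,1)→(q3,.,left)
state=q3 head=2 tape=1.[1].011   (q3,1)→(q2,1,left)
state=q2 head=1 tape=1[.]1.011   (q2,.)→(q3,0,right)
state=q3 head=2 tape=10[1].011   (q3,1)→(q2,1,left)
state=q2 head=1 tape=1[0]1.011   (q2,0)→(q0,1,right)
state=q0 head=2 tape=11[1].011   (q0,1)→(q3,.,right)
state=q3 head=3 tape=11.[.]011   (q3,.)→(qH,.,left)
state=qH head=2 tape=11[.].011
The non-blank tape span at halt is 11..011.

11..011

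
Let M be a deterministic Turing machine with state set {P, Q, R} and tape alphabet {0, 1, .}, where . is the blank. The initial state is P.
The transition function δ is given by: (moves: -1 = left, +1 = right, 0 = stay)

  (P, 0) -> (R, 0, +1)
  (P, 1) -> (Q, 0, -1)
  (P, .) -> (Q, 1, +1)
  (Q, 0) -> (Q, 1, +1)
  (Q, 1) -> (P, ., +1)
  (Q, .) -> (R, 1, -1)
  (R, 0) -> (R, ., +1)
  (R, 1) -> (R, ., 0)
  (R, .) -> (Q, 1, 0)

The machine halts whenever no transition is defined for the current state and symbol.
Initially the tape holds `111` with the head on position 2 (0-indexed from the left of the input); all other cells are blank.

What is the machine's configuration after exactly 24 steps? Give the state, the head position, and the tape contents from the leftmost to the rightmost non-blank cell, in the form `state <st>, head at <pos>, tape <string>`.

state=P head=2 tape=11[1].....   (P,1)→(Q,0,-1)
state=Q head=1 tape=1[1]0.....   (Q,1)→(P,.,+1)
state=P head=2 tape=1.[0].....   (P,0)→(R,0,+1)
state=R head=3 tape=1.0[.]....   (R,.)→(Q,1,0)
state=Q head=3 tape=1.0[1]....   (Q,1)→(P,.,+1)
state=P head=4 tape=1.0.[.]...   (P,.)→(Q,1,+1)
state=Q head=5 tape=1.0.1[.]..   (Q,.)→(R,1,-1)
state=R head=4 tape=1.0.[1]1..   (R,1)→(R,.,0)
state=R head=4 tape=1.0.[.]1..   (R,.)→(Q,1,0)
state=Q head=4 tape=1.0.[1]1..   (Q,1)→(P,.,+1)
state=P head=5 tape=1.0..[1]..   (P,1)→(Q,0,-1)
state=Q head=4 tape=1.0.[.]0..   (Q,.)→(R,1,-1)
state=R head=3 tape=1.0[.]10..   (R,.)→(Q,1,0)
state=Q head=3 tape=1.0[1]10..   (Q,1)→(P,.,+1)
state=P head=4 tape=1.0.[1]0..   (P,1)→(Q,0,-1)
state=Q head=3 tape=1.0[.]00..   (Q,.)→(R,1,-1)
state=R head=2 tape=1.[0]100..   (R,0)→(R,.,+1)
state=R head=3 tape=1..[1]00..   (R,1)→(R,.,0)
state=R head=3 tape=1..[.]00..   (R,.)→(Q,1,0)
state=Q head=3 tape=1..[1]00..   (Q,1)→(P,.,+1)
state=P head=4 tape=1...[0]0..   (P,0)→(R,0,+1)
state=R head=5 tape=1...0[0]..   (R,0)→(R,.,+1)
state=R head=6 tape=1...0.[.].   (R,.)→(Q,1,0)
state=Q head=6 tape=1...0.[1].   (Q,1)→(P,.,+1)
state=P head=7 tape=1...0..[.]
After 24 steps: state P, head at 7, tape 1...0.

state P, head at 7, tape 1...0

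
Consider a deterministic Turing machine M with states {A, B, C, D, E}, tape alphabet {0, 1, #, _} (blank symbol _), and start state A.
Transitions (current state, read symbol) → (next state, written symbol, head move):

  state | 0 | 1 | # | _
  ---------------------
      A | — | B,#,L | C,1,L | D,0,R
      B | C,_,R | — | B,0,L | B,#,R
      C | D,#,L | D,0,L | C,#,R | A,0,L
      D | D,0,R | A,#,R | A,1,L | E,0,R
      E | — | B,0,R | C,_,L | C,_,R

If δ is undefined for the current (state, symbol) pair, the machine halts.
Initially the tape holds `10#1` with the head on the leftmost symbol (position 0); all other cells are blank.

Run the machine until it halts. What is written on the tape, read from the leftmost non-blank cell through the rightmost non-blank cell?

010_0#1

A | ___[1]0#1   read 1 → write #, move L, go to B
B | __[_]#0#1   read _ → write #, move R, go to B
B | __#[#]0#1   read # → write 0, move L, go to B
B | __[#]00#1   read # → write 0, move L, go to B
B | _[_]000#1   read _ → write #, move R, go to B
B | _#[0]00#1   read 0 → write _, move R, go to C
C | _#_[0]0#1   read 0 → write #, move L, go to D
D | _#[_]#0#1   read _ → write 0, move R, go to E
E | _#0[#]0#1   read # → write _, move L, go to C
C | _#[0]_0#1   read 0 → write #, move L, go to D
D | _[#]#_0#1   read # → write 1, move L, go to A
A | [_]1#_0#1   read _ → write 0, move R, go to D
D | 0[1]#_0#1   read 1 → write #, move R, go to A
A | 0#[#]_0#1   read # → write 1, move L, go to C
C | 0[#]1_0#1   read # → write #, move R, go to C
C | 0#[1]_0#1   read 1 → write 0, move L, go to D
D | 0[#]0_0#1   read # → write 1, move L, go to A
A | [0]10_0#1
The non-blank tape span at halt is 010_0#1.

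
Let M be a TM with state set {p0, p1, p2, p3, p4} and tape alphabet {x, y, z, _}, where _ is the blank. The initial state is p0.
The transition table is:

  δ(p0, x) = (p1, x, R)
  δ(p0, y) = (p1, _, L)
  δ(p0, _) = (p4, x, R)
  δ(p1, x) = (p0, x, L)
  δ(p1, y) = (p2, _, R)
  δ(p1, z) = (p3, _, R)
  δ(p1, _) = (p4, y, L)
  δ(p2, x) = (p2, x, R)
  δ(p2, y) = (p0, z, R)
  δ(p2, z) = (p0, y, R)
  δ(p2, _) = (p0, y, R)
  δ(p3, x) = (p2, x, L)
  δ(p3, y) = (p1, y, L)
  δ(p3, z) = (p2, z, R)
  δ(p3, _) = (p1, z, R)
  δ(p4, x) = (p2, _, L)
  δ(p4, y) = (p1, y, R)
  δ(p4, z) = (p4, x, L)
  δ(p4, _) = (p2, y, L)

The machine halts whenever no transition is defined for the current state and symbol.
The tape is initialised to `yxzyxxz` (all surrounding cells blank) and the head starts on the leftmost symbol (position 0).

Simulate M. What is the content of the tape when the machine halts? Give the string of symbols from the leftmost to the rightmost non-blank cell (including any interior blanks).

p0 | ___[y]xzyxxz   read y → write _, move L, go to p1
p1 | __[_]_xzyxxz   read _ → write y, move L, go to p4
p4 | _[_]y_xzyxxz   read _ → write y, move L, go to p2
p2 | [_]yy_xzyxxz   read _ → write y, move R, go to p0
p0 | y[y]y_xzyxxz   read y → write _, move L, go to p1
p1 | [y]_y_xzyxxz   read y → write _, move R, go to p2
p2 | _[_]y_xzyxxz   read _ → write y, move R, go to p0
p0 | _y[y]_xzyxxz   read y → write _, move L, go to p1
p1 | _[y]__xzyxxz   read y → write _, move R, go to p2
p2 | __[_]_xzyxxz   read _ → write y, move R, go to p0
p0 | __y[_]xzyxxz   read _ → write x, move R, go to p4
p4 | __yx[x]zyxxz   read x → write _, move L, go to p2
p2 | __y[x]_zyxxz   read x → write x, move R, go to p2
p2 | __yx[_]zyxxz   read _ → write y, move R, go to p0
p0 | __yxy[z]yxxz
The non-blank tape span at halt is yxyzyxxz.

yxyzyxxz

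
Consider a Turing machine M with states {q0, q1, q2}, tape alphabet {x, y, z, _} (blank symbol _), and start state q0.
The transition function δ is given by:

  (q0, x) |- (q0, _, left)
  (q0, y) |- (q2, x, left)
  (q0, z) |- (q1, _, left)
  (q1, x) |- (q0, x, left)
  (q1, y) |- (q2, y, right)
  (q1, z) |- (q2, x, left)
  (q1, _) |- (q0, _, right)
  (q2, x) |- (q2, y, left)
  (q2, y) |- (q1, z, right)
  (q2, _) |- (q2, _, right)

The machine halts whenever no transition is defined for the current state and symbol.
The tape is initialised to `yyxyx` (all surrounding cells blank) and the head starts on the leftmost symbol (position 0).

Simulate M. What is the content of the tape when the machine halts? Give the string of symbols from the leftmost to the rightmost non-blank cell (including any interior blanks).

state=q0 head=0 tape=_[y]yxyx__   (q0,y)→(q2,x,left)
state=q2 head=-1 tape=[_]xyxyx__   (q2,_)→(q2,_,right)
state=q2 head=0 tape=_[x]yxyx__   (q2,x)→(q2,y,left)
state=q2 head=-1 tape=[_]yyxyx__   (q2,_)→(q2,_,right)
state=q2 head=0 tape=_[y]yxyx__   (q2,y)→(q1,z,right)
state=q1 head=1 tape=_z[y]xyx__   (q1,y)→(q2,y,right)
state=q2 head=2 tape=_zy[x]yx__   (q2,x)→(q2,y,left)
state=q2 head=1 tape=_z[y]yyx__   (q2,y)→(q1,z,right)
state=q1 head=2 tape=_zz[y]yx__   (q1,y)→(q2,y,right)
state=q2 head=3 tape=_zzy[y]x__   (q2,y)→(q1,z,right)
state=q1 head=4 tape=_zzyz[x]__   (q1,x)→(q0,x,left)
state=q0 head=3 tape=_zzy[z]x__   (q0,z)→(q1,_,left)
state=q1 head=2 tape=_zz[y]_x__   (q1,y)→(q2,y,right)
state=q2 head=3 tape=_zzy[_]x__   (q2,_)→(q2,_,right)
state=q2 head=4 tape=_zzy_[x]__   (q2,x)→(q2,y,left)
state=q2 head=3 tape=_zzy[_]y__   (q2,_)→(q2,_,right)
state=q2 head=4 tape=_zzy_[y]__   (q2,y)→(q1,z,right)
state=q1 head=5 tape=_zzy_z[_]_   (q1,_)→(q0,_,right)
state=q0 head=6 tape=_zzy_z_[_]
The non-blank tape span at halt is zzy_z.

zzy_z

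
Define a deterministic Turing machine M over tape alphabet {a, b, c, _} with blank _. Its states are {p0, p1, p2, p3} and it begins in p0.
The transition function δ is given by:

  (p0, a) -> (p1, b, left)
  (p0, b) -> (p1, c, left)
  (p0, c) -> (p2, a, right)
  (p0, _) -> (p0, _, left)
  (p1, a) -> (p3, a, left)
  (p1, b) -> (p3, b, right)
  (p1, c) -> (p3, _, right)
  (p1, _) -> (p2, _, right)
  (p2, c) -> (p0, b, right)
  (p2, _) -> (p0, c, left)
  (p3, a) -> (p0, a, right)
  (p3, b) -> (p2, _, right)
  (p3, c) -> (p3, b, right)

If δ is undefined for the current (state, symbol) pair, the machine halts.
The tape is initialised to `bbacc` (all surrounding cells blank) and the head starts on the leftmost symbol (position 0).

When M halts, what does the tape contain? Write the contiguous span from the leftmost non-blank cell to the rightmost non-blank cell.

state=p0 head=0 tape=_[b]bacc_   (p0,b)→(p1,c,left)
state=p1 head=-1 tape=[_]cbacc_   (p1,_)→(p2,_,right)
state=p2 head=0 tape=_[c]bacc_   (p2,c)→(p0,b,right)
state=p0 head=1 tape=_b[b]acc_   (p0,b)→(p1,c,left)
state=p1 head=0 tape=_[b]cacc_   (p1,b)→(p3,b,right)
state=p3 head=1 tape=_b[c]acc_   (p3,c)→(p3,b,right)
state=p3 head=2 tape=_bb[a]cc_   (p3,a)→(p0,a,right)
state=p0 head=3 tape=_bba[c]c_   (p0,c)→(p2,a,right)
state=p2 head=4 tape=_bbaa[c]_   (p2,c)→(p0,b,right)
state=p0 head=5 tape=_bbaab[_]   (p0,_)→(p0,_,left)
state=p0 head=4 tape=_bbaa[b]_   (p0,b)→(p1,c,left)
state=p1 head=3 tape=_bba[a]c_   (p1,a)→(p3,a,left)
state=p3 head=2 tape=_bb[a]ac_   (p3,a)→(p0,a,right)
state=p0 head=3 tape=_bba[a]c_   (p0,a)→(p1,b,left)
state=p1 head=2 tape=_bb[a]bc_   (p1,a)→(p3,a,left)
state=p3 head=1 tape=_b[b]abc_   (p3,b)→(p2,_,right)
state=p2 head=2 tape=_b_[a]bc_
The non-blank tape span at halt is b_abc.

b_abc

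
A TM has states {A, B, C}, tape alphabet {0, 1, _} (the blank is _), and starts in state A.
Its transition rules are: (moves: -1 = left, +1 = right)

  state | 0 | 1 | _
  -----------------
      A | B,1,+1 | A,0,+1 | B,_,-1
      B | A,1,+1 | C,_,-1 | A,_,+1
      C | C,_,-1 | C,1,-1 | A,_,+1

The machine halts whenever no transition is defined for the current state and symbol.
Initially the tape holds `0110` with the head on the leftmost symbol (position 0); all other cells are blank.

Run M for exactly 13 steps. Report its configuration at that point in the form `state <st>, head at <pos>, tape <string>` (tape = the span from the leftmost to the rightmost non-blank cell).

A | _[0]110   read 0 → write 1, move +1, go to B
B | _1[1]10   read 1 → write _, move -1, go to C
C | _[1]_10   read 1 → write 1, move -1, go to C
C | [_]1_10   read _ → write _, move +1, go to A
A | _[1]_10   read 1 → write 0, move +1, go to A
A | _0[_]10   read _ → write _, move -1, go to B
B | _[0]_10   read 0 → write 1, move +1, go to A
A | _1[_]10   read _ → write _, move -1, go to B
B | _[1]_10   read 1 → write _, move -1, go to C
C | [_]__10   read _ → write _, move +1, go to A
A | _[_]_10   read _ → write _, move -1, go to B
B | [_]__10   read _ → write _, move +1, go to A
A | _[_]_10   read _ → write _, move -1, go to B
B | [_]__10
After 13 steps: state B, head at -1, tape 10.

state B, head at -1, tape 10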